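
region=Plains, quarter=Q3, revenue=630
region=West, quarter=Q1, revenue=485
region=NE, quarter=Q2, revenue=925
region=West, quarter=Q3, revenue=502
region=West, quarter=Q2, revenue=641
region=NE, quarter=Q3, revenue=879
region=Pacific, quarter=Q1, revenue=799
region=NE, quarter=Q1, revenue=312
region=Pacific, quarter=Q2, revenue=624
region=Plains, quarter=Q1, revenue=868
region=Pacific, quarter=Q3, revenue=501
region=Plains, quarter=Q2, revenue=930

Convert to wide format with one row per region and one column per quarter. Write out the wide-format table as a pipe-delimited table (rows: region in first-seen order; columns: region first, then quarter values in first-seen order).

| region | Q3 | Q1 | Q2 |
| Plains | 630 | 868 | 930 |
| West | 502 | 485 | 641 |
| NE | 879 | 312 | 925 |
| Pacific | 501 | 799 | 624 |

Columns: region plus the 3 distinct quarter values (Q3, Q1, Q2).
For example, row Plains column Q3 takes revenue=630 from the long row (Plains, Q3).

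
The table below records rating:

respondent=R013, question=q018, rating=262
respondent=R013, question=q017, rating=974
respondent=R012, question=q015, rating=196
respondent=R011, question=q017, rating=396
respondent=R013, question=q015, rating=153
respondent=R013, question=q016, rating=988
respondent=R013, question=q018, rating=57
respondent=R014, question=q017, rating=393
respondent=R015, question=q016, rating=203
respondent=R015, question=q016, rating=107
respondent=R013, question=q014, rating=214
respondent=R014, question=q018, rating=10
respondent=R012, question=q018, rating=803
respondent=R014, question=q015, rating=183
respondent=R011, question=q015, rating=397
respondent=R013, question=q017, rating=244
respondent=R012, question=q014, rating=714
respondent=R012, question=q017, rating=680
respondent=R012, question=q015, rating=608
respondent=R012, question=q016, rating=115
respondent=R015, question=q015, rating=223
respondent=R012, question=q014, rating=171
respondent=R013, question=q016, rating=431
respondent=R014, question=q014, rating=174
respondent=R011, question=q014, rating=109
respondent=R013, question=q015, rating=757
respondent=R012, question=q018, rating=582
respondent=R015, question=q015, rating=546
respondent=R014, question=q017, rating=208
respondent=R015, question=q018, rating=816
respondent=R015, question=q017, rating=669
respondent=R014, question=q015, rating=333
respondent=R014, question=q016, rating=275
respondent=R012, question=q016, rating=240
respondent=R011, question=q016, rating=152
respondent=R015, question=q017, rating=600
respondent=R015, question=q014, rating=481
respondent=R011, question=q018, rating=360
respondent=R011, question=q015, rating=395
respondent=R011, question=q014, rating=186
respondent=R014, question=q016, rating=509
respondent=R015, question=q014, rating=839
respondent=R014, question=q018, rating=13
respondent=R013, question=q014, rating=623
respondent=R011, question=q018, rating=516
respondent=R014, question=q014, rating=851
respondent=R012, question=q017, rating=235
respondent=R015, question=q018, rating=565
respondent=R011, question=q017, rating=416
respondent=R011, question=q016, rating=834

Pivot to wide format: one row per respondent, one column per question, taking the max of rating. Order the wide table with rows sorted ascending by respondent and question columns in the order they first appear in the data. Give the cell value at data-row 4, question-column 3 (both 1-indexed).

333

With rows sorted ascending by respondent, row 4 is respondent=R014. question columns in first-appearance order: q018, q017, q015, q016, q014; column 3 is q015.
Long rows with respondent=R014, question=q015: max(183, 333) = 333.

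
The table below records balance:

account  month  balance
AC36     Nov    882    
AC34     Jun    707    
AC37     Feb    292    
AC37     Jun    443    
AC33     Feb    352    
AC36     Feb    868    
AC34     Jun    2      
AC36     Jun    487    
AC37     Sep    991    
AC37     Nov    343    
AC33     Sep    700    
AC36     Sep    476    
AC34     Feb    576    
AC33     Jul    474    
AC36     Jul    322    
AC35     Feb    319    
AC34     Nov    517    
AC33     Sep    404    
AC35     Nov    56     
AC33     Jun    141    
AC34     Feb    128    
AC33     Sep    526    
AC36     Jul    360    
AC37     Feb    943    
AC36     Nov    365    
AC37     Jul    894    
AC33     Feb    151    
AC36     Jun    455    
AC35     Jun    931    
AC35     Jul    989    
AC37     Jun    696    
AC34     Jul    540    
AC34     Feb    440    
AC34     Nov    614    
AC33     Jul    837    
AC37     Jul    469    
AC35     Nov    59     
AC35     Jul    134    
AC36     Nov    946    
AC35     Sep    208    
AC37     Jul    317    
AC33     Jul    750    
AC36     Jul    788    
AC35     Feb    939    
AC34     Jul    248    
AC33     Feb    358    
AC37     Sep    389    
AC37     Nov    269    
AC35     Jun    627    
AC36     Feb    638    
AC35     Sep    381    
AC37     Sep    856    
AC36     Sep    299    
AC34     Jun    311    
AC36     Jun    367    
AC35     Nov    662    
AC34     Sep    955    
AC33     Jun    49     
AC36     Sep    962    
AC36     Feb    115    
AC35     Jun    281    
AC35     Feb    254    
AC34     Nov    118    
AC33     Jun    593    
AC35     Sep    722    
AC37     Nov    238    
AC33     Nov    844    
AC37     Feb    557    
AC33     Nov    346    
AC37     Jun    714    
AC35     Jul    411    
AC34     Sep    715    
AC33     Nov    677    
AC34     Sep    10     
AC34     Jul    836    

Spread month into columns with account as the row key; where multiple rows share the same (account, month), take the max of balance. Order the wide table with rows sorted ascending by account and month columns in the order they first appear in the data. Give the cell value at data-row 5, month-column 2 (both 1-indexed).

With rows sorted ascending by account, row 5 is account=AC37. month columns in first-appearance order: Nov, Jun, Feb, Sep, Jul; column 2 is Jun.
Long rows with account=AC37, month=Jun: max(443, 696, 714) = 714.

714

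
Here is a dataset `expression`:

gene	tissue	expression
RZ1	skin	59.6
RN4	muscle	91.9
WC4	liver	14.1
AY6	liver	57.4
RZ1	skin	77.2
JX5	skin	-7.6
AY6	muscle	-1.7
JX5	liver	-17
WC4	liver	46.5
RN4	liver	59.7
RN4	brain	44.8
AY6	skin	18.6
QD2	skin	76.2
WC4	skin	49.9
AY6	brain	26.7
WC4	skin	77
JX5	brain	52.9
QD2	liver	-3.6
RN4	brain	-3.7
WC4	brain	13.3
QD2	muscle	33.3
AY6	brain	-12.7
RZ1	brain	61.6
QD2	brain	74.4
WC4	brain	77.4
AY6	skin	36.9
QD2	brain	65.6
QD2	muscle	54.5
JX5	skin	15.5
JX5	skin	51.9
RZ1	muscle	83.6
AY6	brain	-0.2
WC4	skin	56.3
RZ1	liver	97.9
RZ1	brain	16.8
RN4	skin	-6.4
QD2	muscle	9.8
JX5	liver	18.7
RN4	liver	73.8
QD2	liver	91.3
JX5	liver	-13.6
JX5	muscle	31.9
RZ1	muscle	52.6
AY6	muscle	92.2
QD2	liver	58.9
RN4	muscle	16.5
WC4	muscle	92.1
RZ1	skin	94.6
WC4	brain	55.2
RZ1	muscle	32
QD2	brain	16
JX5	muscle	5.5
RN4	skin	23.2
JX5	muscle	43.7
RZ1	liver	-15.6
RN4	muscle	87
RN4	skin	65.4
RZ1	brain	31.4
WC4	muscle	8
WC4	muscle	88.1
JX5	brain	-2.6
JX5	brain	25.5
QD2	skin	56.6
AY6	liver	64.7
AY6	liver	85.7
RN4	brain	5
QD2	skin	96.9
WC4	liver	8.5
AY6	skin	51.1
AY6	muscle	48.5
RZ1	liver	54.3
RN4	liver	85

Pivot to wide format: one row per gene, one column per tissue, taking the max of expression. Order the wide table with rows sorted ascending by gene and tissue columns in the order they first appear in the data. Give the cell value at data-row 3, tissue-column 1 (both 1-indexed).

96.9

With rows sorted ascending by gene, row 3 is gene=QD2. tissue columns in first-appearance order: skin, muscle, liver, brain; column 1 is skin.
Long rows with gene=QD2, tissue=skin: max(76.2, 56.6, 96.9) = 96.9.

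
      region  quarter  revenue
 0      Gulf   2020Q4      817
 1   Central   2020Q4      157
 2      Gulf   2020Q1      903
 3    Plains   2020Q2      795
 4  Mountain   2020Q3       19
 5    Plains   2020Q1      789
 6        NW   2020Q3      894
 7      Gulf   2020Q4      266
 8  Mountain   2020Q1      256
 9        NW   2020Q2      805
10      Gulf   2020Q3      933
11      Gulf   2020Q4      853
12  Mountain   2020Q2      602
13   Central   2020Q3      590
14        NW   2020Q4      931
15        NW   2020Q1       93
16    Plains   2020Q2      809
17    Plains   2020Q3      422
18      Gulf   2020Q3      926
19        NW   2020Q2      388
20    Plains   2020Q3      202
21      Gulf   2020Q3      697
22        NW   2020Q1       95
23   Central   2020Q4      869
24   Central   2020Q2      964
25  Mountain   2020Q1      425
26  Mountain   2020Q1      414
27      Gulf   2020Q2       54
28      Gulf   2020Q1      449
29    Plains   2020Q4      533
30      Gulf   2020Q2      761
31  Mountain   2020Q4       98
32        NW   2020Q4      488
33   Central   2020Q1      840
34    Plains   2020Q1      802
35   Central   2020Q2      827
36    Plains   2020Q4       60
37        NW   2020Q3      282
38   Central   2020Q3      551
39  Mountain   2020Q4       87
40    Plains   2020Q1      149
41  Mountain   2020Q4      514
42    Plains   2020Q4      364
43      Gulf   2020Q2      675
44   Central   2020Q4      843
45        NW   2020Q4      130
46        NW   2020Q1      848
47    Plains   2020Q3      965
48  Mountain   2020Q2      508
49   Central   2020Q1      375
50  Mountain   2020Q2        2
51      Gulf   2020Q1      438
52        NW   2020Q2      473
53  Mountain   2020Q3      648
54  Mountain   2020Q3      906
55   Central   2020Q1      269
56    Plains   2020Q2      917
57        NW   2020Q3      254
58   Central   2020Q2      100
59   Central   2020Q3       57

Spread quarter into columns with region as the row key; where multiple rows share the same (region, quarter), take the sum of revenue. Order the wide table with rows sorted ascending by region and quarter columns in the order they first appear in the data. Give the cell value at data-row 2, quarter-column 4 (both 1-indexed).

With rows sorted ascending by region, row 2 is region=Gulf. quarter columns in first-appearance order: 2020Q4, 2020Q1, 2020Q2, 2020Q3; column 4 is 2020Q3.
Long rows with region=Gulf, quarter=2020Q3: 933 + 926 + 697 = 2556.

2556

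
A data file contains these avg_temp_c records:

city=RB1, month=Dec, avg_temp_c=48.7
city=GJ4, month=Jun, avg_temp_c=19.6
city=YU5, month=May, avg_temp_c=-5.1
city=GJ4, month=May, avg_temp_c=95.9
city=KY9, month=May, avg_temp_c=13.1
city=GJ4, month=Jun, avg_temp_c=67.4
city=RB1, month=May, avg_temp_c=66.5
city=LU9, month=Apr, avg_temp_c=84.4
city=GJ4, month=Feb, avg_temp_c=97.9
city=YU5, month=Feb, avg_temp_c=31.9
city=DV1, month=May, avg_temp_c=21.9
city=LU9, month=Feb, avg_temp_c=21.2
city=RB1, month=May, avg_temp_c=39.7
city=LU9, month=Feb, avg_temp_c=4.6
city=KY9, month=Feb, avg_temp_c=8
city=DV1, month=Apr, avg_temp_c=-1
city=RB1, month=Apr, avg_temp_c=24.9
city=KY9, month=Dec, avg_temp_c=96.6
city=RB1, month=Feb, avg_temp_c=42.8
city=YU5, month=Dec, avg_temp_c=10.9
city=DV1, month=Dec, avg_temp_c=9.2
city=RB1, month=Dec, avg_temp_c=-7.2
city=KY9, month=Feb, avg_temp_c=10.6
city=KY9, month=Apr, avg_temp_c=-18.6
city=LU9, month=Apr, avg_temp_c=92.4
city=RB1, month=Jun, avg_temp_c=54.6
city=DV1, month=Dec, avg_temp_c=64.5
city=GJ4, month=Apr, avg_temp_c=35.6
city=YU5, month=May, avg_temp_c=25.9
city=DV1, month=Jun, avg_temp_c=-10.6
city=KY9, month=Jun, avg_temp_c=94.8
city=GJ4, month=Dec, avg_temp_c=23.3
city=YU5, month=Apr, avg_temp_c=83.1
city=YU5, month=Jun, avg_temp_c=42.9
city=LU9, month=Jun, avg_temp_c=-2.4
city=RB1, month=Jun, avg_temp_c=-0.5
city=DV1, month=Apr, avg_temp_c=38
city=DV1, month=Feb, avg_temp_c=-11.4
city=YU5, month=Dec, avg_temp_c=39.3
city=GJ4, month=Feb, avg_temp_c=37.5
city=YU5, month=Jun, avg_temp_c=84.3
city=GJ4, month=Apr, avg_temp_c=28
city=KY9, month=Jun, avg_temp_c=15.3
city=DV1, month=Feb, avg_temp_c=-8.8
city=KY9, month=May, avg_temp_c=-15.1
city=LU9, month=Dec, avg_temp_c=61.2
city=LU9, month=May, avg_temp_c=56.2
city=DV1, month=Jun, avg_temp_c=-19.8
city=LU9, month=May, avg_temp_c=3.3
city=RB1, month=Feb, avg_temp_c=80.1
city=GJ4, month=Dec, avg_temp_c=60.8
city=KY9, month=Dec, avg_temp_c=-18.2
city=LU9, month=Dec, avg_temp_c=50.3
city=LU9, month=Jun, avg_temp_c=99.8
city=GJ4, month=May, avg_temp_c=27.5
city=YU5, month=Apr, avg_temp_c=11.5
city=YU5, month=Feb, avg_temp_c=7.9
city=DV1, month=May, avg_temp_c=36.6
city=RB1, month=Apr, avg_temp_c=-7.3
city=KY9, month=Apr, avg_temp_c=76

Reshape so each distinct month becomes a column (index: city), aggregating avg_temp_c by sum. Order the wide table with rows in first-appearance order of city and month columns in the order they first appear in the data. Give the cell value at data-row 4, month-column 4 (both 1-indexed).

With rows in first-appearance order of city, row 4 is city=KY9. month columns in first-appearance order: Dec, Jun, May, Apr, Feb; column 4 is Apr.
Long rows with city=KY9, month=Apr: -18.6 + 76 = 57.4.

57.4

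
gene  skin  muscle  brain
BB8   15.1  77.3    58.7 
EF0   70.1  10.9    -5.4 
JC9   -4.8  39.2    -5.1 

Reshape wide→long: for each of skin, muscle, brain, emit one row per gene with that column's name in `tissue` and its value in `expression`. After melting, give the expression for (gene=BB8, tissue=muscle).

Unpivoting turns each (gene, wide-column) pair into one long row.
The wide cell at row BB8, column muscle holds 77.3, so the long row (BB8, muscle) has expression=77.3.

77.3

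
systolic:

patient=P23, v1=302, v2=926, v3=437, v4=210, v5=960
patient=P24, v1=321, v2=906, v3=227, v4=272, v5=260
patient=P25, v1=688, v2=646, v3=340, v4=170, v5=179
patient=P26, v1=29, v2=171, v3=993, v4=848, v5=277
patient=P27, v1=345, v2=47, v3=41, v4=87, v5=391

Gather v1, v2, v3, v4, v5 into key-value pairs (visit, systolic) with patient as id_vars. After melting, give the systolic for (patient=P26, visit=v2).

Unpivoting turns each (patient, wide-column) pair into one long row.
The wide cell at row P26, column v2 holds 171, so the long row (P26, v2) has systolic=171.

171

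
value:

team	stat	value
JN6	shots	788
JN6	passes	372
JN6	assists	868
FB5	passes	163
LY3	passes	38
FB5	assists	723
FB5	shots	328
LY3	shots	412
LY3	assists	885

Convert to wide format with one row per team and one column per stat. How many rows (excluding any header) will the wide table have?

3

3 distinct team values → 3 rows.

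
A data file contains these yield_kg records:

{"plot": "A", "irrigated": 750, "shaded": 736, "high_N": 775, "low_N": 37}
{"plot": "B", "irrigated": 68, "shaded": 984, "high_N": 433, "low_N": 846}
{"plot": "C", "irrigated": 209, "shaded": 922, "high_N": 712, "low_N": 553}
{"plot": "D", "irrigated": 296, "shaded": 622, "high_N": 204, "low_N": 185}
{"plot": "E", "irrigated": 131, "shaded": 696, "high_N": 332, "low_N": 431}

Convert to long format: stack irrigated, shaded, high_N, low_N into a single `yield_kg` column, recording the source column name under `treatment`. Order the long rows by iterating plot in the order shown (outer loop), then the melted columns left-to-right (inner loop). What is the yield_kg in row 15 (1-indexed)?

204

20 rows total (5 × 4). Row 15: index ⌊(15-1)/4⌋ = 3 into plot → D; (15-1) mod 4 = 2 into the melted columns → high_N.
So row 15 is (D, high_N, 204); yield_kg = 204.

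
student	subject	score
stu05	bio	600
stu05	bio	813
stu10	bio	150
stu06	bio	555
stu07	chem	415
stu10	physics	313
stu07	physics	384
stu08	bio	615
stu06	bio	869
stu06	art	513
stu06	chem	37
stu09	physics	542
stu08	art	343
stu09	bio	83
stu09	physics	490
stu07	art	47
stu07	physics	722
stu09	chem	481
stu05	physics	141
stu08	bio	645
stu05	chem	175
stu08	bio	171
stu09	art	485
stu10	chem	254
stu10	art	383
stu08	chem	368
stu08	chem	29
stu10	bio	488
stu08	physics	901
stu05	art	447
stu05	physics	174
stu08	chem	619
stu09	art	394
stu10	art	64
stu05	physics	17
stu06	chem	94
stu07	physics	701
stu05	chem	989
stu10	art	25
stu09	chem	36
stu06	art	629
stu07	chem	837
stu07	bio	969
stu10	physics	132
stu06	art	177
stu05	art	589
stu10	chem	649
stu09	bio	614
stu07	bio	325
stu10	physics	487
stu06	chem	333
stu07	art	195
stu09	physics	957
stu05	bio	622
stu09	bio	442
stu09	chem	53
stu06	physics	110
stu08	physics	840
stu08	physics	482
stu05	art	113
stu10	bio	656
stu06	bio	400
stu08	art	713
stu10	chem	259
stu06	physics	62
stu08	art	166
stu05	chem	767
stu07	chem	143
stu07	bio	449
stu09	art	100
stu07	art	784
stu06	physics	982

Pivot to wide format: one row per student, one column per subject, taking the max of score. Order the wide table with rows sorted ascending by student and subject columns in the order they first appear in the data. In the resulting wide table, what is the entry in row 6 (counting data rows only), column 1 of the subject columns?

656

With rows sorted ascending by student, row 6 is student=stu10. subject columns in first-appearance order: bio, chem, physics, art; column 1 is bio.
Long rows with student=stu10, subject=bio: max(150, 488, 656) = 656.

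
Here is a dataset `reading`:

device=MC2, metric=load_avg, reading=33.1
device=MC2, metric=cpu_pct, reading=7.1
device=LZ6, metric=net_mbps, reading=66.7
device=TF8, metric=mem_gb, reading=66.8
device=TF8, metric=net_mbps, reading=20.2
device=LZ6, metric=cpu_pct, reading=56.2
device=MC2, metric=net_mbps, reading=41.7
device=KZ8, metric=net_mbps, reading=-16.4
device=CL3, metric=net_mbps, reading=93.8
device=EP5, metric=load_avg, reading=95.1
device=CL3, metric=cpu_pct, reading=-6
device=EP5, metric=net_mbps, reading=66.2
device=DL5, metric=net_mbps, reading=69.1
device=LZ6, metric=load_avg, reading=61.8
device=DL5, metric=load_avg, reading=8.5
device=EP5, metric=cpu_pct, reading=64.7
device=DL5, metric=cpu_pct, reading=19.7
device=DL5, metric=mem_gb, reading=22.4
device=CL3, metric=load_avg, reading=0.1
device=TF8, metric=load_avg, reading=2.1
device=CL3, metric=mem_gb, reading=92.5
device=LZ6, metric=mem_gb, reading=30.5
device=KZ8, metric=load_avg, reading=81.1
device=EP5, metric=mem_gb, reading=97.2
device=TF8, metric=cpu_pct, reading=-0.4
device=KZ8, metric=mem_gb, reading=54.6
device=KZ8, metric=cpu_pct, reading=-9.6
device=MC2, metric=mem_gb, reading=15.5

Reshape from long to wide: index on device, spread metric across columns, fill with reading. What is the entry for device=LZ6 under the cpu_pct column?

Wide layout: rows indexed by device, columns are the 4 distinct metric values (load_avg, cpu_pct, net_mbps, mem_gb).
Cell (device=LZ6, metric=cpu_pct) draws from the long row where device=LZ6 and metric=cpu_pct, which has reading=56.2.

56.2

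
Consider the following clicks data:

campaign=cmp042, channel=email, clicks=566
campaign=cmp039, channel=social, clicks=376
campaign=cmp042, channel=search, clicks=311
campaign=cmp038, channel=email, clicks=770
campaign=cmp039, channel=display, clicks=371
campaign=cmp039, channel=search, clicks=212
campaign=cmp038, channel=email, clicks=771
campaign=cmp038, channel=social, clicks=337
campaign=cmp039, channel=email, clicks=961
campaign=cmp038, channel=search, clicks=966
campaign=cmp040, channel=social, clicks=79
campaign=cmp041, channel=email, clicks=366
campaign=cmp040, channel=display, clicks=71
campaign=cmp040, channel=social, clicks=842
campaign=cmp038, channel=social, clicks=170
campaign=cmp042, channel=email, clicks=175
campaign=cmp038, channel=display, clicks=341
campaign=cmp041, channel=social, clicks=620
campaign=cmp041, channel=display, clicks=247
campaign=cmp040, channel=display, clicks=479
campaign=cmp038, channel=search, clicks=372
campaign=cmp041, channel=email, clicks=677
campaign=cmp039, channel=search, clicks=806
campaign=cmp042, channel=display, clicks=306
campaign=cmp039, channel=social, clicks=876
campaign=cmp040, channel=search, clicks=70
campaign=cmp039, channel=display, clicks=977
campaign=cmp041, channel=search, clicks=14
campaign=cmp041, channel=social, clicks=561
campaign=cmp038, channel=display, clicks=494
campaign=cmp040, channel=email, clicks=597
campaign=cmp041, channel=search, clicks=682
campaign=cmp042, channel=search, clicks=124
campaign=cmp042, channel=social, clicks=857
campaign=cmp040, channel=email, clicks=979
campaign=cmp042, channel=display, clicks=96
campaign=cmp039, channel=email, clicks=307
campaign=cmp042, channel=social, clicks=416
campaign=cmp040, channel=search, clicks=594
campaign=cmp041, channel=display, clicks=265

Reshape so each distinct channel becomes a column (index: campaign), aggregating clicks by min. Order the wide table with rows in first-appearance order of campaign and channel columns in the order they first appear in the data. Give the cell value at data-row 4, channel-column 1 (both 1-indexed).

597

With rows in first-appearance order of campaign, row 4 is campaign=cmp040. channel columns in first-appearance order: email, social, search, display; column 1 is email.
Long rows with campaign=cmp040, channel=email: min(597, 979) = 597.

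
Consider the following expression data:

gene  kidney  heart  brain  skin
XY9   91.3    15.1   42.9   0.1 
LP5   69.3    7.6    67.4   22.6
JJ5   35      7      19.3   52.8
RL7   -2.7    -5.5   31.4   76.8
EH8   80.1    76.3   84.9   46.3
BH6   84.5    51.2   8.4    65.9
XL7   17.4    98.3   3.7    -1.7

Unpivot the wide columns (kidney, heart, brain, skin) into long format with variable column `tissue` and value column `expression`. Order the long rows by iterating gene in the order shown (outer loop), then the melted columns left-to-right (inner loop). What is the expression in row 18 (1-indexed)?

28 rows total (7 × 4). Row 18: index ⌊(18-1)/4⌋ = 4 into gene → EH8; (18-1) mod 4 = 1 into the melted columns → heart.
So row 18 is (EH8, heart, 76.3); expression = 76.3.

76.3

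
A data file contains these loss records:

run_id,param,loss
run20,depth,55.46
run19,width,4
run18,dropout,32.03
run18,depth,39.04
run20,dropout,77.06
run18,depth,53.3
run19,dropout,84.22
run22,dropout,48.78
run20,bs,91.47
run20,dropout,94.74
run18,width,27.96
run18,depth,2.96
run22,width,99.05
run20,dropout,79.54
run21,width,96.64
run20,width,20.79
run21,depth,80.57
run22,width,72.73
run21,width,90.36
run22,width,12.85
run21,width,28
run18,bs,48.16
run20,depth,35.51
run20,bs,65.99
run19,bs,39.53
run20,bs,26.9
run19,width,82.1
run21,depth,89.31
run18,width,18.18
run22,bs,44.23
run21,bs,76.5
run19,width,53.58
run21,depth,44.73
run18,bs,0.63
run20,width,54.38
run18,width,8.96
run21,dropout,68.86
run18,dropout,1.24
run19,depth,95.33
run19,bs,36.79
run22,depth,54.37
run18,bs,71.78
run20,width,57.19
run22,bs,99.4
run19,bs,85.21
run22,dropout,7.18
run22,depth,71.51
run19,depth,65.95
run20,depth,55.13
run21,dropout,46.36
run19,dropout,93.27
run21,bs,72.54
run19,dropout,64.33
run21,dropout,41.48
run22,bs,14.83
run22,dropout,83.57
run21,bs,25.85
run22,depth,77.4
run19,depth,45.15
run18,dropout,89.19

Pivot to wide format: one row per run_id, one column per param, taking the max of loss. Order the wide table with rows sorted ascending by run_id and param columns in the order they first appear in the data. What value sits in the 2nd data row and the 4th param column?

85.21

With rows sorted ascending by run_id, row 2 is run_id=run19. param columns in first-appearance order: depth, width, dropout, bs; column 4 is bs.
Long rows with run_id=run19, param=bs: max(39.53, 36.79, 85.21) = 85.21.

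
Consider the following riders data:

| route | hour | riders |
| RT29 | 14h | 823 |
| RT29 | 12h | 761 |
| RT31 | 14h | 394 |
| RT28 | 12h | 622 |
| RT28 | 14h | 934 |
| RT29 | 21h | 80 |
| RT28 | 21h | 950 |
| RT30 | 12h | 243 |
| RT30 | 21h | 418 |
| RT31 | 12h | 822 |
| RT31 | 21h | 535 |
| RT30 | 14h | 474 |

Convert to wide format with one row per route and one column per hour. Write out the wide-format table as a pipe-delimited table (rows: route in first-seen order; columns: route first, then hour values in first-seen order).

| route | 14h | 12h | 21h |
| RT29 | 823 | 761 | 80 |
| RT31 | 394 | 822 | 535 |
| RT28 | 934 | 622 | 950 |
| RT30 | 474 | 243 | 418 |

Columns: route plus the 3 distinct hour values (14h, 12h, 21h).
For example, row RT29 column 14h takes riders=823 from the long row (RT29, 14h).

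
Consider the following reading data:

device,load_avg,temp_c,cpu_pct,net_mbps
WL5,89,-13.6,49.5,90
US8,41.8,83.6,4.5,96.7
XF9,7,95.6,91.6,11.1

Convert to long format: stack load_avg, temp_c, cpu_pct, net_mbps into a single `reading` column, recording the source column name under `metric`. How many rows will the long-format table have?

3 device values × 4 melted columns = 12 rows.

12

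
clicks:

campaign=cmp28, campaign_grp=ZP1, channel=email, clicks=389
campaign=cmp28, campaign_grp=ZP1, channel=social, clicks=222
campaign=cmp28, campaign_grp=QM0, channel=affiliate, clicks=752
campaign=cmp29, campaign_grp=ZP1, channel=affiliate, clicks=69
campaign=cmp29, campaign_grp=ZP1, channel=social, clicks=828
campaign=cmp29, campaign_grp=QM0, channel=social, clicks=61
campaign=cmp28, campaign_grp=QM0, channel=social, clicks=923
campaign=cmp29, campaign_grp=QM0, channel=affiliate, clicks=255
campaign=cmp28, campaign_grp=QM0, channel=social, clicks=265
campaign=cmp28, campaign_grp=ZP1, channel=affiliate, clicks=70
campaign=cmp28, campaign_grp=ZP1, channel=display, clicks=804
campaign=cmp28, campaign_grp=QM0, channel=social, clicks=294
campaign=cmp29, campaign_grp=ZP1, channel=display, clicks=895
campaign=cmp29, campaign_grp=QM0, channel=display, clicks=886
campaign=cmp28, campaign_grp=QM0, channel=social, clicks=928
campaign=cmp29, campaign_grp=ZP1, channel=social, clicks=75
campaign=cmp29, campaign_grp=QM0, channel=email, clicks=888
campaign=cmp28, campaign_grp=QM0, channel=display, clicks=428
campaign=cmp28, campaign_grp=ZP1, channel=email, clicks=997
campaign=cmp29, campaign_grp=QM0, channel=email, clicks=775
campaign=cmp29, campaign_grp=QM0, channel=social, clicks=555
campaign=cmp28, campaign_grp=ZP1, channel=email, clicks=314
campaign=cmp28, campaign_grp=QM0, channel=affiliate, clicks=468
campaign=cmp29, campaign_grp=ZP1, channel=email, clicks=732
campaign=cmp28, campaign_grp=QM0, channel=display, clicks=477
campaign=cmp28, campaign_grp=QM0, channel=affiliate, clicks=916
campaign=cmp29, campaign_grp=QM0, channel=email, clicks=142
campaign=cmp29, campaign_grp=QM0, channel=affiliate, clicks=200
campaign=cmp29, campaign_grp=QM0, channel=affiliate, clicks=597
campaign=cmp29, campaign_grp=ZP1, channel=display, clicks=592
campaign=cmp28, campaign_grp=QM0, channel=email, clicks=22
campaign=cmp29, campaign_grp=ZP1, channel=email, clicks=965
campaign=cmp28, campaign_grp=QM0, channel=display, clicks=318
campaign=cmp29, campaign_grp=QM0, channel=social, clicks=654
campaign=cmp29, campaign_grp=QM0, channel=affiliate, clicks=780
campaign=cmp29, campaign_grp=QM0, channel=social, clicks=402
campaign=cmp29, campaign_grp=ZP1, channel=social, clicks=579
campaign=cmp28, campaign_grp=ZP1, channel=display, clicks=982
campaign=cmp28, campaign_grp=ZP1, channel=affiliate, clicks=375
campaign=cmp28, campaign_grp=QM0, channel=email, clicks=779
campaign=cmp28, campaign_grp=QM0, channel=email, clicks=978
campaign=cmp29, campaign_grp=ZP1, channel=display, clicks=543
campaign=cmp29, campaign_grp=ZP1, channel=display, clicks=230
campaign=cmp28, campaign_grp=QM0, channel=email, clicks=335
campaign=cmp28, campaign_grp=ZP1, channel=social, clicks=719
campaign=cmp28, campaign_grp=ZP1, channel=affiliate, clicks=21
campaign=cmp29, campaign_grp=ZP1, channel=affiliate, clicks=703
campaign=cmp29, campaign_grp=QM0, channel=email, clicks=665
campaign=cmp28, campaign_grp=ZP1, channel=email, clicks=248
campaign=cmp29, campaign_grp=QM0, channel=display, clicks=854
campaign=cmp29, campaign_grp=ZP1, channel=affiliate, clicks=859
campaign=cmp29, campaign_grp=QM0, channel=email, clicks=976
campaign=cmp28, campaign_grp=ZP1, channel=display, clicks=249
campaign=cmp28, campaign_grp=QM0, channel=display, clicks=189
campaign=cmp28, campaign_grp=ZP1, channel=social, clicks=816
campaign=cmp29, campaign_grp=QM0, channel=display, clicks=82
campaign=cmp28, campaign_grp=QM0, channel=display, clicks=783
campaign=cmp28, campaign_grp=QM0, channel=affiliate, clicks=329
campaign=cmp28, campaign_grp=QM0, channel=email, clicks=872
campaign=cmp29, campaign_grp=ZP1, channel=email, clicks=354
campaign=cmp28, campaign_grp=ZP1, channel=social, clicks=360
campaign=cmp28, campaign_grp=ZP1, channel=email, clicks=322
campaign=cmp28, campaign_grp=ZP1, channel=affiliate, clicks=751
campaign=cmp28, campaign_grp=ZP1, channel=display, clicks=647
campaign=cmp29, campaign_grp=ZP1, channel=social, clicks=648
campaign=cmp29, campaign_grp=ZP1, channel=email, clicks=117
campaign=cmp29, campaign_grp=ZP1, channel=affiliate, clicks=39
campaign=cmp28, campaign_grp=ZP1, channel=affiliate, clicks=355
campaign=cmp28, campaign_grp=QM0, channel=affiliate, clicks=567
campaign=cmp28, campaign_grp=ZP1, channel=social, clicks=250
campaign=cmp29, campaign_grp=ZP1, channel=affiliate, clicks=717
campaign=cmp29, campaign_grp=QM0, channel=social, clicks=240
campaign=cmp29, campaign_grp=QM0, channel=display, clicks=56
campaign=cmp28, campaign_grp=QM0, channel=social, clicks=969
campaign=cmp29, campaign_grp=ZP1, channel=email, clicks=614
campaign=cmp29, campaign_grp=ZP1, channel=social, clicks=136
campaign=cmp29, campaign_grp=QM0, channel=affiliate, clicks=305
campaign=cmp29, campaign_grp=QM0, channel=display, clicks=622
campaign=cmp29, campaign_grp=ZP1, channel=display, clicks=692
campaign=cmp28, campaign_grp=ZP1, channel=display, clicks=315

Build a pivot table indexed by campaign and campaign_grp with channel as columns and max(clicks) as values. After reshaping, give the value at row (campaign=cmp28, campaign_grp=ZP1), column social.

816

Rows with campaign=cmp28, campaign_grp=ZP1 and channel=social: clicks values are 222, 719, 816, 360, 250.
max(222, 719, 816, 360, 250) = 816.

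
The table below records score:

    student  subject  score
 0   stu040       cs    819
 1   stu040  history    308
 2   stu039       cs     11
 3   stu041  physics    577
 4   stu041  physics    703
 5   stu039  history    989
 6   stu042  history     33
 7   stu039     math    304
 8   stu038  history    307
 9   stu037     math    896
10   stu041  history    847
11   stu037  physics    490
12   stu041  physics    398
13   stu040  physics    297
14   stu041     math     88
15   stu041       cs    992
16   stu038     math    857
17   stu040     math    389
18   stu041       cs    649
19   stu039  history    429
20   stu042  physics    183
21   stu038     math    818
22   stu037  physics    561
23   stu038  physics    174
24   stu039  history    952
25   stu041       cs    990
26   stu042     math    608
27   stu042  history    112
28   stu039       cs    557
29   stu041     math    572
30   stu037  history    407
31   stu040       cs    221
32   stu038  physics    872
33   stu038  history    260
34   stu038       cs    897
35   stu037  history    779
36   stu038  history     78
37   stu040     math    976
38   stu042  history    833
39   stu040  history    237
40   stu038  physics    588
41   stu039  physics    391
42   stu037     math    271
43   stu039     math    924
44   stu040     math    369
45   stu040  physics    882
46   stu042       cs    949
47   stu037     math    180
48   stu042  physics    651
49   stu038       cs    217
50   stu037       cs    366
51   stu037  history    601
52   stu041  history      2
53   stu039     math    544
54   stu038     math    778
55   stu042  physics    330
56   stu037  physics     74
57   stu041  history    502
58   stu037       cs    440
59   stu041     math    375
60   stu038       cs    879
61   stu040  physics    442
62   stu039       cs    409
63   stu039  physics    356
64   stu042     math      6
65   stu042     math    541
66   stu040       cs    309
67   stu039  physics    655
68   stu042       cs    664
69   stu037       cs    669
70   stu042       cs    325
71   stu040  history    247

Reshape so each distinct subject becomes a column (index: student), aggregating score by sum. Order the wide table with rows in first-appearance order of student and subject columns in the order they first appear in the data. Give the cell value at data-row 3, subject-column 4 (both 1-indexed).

With rows in first-appearance order of student, row 3 is student=stu041. subject columns in first-appearance order: cs, history, physics, math; column 4 is math.
Long rows with student=stu041, subject=math: 88 + 572 + 375 = 1035.

1035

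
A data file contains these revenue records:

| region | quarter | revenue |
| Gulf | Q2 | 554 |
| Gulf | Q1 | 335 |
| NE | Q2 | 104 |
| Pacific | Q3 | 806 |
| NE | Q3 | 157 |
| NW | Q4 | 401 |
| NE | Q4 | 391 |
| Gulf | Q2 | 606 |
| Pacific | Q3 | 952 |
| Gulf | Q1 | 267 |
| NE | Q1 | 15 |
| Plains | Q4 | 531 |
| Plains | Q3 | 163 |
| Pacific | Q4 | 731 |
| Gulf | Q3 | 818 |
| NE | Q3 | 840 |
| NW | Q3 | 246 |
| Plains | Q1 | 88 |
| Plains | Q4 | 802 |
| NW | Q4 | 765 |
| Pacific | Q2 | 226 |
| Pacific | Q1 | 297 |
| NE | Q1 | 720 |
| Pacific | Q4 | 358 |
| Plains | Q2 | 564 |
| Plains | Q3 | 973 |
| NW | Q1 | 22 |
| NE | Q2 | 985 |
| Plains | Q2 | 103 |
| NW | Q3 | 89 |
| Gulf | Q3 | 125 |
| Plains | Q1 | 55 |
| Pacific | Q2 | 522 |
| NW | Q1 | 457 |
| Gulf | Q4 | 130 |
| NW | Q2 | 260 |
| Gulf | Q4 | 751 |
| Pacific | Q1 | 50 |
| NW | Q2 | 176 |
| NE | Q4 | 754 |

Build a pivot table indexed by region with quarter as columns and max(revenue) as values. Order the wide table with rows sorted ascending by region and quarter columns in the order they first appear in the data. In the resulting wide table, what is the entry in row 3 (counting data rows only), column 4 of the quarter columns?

With rows sorted ascending by region, row 3 is region=NW. quarter columns in first-appearance order: Q2, Q1, Q3, Q4; column 4 is Q4.
Long rows with region=NW, quarter=Q4: max(401, 765) = 765.

765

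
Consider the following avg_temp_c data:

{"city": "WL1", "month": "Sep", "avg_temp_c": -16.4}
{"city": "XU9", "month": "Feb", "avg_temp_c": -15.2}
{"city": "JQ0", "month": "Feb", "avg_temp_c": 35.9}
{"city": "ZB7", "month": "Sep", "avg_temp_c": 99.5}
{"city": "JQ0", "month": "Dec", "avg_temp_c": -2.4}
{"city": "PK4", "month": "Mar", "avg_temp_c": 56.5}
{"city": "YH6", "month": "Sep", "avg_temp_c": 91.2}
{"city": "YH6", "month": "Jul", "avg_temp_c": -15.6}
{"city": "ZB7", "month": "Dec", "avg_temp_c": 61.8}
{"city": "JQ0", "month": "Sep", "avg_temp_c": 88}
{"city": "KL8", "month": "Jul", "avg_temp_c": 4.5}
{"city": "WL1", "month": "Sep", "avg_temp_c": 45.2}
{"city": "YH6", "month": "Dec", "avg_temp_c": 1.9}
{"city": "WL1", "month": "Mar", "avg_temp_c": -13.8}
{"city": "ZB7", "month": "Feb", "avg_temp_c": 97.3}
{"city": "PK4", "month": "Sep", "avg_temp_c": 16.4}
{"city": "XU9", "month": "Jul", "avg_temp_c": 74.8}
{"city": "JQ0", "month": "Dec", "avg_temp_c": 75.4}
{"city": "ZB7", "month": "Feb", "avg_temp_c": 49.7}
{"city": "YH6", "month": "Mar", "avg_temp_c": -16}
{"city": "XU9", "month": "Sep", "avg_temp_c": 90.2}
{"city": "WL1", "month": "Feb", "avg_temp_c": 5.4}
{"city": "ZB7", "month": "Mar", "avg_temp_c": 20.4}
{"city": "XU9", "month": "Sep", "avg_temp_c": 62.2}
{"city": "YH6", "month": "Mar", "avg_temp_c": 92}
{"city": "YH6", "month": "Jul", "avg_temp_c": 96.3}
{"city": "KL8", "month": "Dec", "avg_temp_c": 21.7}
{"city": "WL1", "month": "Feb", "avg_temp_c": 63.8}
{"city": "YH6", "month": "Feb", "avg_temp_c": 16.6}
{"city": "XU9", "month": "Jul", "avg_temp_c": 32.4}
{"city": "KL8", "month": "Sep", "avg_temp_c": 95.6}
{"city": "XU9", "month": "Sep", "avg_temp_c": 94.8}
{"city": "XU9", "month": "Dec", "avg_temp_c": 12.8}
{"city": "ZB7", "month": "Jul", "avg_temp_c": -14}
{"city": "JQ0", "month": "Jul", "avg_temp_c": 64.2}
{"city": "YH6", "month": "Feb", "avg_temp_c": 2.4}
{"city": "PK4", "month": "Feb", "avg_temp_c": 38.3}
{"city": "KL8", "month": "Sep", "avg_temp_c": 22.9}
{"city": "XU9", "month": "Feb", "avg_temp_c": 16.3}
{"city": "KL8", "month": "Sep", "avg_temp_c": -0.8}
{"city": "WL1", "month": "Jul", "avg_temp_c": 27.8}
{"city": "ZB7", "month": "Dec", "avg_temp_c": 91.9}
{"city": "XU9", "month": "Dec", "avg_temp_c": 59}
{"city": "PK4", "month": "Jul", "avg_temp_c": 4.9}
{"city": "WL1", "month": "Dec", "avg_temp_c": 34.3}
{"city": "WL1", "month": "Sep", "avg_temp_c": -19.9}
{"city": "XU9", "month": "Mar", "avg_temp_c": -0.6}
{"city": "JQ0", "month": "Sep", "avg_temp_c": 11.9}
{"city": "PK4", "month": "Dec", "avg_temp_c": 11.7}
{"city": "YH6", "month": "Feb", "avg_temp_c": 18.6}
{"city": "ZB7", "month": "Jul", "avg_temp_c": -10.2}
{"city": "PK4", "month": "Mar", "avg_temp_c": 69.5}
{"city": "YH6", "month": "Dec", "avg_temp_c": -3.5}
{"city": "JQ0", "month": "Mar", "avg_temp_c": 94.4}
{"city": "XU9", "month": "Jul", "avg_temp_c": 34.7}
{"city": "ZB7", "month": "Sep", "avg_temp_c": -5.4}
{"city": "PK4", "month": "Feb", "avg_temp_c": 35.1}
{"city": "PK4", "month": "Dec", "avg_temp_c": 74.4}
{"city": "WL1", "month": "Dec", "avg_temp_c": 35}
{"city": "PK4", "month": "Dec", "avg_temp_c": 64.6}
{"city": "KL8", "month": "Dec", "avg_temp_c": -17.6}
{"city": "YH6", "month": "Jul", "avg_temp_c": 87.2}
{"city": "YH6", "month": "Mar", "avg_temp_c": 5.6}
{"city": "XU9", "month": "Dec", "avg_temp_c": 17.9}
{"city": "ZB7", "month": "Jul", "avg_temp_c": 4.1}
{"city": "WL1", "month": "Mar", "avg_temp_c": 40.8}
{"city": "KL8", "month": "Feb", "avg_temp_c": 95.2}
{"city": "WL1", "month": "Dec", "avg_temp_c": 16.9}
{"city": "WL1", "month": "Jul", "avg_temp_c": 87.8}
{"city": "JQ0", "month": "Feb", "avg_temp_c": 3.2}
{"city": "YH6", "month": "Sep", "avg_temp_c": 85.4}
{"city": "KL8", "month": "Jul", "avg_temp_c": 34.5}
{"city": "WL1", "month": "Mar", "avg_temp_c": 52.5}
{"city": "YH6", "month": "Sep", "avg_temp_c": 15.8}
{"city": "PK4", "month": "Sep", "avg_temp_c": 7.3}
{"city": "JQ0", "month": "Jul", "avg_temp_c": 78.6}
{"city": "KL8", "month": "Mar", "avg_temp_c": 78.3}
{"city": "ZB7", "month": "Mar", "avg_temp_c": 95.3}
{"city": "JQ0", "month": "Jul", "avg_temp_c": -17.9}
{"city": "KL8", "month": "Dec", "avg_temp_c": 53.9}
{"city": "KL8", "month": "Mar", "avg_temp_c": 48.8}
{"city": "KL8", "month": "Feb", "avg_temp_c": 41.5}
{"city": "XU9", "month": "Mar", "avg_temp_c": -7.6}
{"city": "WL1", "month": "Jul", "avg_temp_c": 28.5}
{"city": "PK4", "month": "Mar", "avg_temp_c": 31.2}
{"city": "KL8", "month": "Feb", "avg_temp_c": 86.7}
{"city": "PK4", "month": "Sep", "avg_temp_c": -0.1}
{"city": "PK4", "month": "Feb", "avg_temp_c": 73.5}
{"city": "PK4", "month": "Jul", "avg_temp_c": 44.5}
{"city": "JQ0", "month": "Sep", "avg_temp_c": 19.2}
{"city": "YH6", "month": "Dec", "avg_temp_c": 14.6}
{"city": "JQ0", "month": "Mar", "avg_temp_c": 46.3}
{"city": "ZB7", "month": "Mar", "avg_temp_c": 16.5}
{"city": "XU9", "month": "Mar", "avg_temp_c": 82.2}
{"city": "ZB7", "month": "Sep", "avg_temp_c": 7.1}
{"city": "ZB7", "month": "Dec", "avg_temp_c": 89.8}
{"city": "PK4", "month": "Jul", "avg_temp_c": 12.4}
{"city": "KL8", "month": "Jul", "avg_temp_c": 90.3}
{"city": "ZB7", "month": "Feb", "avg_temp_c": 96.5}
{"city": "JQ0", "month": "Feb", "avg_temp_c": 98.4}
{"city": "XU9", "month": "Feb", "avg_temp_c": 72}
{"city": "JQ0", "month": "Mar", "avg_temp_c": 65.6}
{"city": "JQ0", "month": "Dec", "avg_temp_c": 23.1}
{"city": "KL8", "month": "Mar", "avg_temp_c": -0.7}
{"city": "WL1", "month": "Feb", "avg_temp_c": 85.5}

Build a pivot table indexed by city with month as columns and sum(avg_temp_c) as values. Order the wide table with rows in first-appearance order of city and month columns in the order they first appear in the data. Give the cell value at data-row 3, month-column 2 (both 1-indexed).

137.5

With rows in first-appearance order of city, row 3 is city=JQ0. month columns in first-appearance order: Sep, Feb, Dec, Mar, Jul; column 2 is Feb.
Long rows with city=JQ0, month=Feb: 35.9 + 3.2 + 98.4 = 137.5.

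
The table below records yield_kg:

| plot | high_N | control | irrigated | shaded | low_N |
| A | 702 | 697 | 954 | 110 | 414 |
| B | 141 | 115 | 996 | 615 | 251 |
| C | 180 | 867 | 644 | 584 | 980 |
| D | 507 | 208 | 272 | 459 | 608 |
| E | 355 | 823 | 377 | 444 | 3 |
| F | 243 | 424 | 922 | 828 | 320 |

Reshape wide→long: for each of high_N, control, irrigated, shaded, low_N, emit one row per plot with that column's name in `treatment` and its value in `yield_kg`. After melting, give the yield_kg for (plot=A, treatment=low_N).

414

Unpivoting turns each (plot, wide-column) pair into one long row.
The wide cell at row A, column low_N holds 414, so the long row (A, low_N) has yield_kg=414.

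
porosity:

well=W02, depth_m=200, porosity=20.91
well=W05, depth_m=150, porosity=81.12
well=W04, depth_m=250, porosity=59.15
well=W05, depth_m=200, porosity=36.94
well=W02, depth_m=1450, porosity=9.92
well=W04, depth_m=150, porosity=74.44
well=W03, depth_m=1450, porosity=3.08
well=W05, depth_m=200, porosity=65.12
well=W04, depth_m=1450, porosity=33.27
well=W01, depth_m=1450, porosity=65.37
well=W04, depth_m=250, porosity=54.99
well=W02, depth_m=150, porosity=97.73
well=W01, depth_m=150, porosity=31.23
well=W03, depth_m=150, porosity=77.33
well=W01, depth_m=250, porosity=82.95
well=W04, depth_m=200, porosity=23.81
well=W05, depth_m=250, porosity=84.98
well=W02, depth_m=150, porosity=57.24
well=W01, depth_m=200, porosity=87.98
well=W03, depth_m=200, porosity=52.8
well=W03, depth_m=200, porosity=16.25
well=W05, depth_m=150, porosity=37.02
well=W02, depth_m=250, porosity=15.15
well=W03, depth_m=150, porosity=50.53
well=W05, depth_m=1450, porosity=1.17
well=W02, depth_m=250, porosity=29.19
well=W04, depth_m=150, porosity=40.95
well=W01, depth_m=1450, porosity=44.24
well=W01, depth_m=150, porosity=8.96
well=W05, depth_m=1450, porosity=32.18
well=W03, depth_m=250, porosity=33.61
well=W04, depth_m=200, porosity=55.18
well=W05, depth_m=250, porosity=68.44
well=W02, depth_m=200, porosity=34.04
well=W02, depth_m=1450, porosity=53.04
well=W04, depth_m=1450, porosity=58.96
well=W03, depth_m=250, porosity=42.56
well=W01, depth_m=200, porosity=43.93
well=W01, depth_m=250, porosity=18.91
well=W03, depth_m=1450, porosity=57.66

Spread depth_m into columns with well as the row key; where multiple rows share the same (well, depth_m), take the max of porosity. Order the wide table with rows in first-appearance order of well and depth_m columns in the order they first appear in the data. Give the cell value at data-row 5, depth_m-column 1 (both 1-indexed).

With rows in first-appearance order of well, row 5 is well=W01. depth_m columns in first-appearance order: 200, 150, 250, 1450; column 1 is 200.
Long rows with well=W01, depth_m=200: max(87.98, 43.93) = 87.98.

87.98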